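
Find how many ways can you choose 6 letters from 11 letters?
462

C(11,6) = 11! / (6! × (11-6)!)
         = 11! / (6! × 5!)
         = 462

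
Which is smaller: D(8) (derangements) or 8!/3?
D(8) = (8-1)·[D(7) + D(6)] = 7·[1,854 + 265] = 14,833; 8!/3 = 40,320/3 = 13,440.
Final answer: 8!/3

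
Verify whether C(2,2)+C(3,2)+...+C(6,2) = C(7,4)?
True

Hockey stick identity gives Σ = C(7,3) = 35; RHS C(7,4) = 35.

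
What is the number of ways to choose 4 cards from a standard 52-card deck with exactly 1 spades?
118,807
13 spades and 39 non-spades: C(13,1) × C(39,3) = 13 × 9139 = 118,807.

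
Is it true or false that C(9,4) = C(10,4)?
False

Explanation: LHS = C(9,4) = 126; RHS = C(10,4) = 210. 126 ≠ 210, so the statement does not hold.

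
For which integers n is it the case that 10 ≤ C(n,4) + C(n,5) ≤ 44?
6

Reasoning: C(5,4)+C(5,5)=6; C(6,4)+C(6,5)=21; C(7,4)+C(7,5)=56. So valid n = 6.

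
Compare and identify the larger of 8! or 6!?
8!

Solution: 8!=40,320, 6!=720. 8! > 6!.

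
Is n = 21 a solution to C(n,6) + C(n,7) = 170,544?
Yes
C(21,6) + C(21,7) = 54,264 + 116,280 = 170,544, which equals 170,544.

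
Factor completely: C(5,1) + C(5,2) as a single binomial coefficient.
C(6,2)

Explanation: By Pascal's identity: C(5,1) + C(5,2) = C(6,2) = 15.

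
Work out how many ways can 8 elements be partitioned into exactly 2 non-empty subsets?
This equals S(8,2), the Stirling number of the 2nd kind.
Using the Stirling recurrence: S(n,k) = k·S(n-1,k) + S(n-1,k-1)
S(8,2) = 2·S(7,2) + S(7,1)
         = 2·63 + 1
         = 126 + 1
         = 127
Final answer: 127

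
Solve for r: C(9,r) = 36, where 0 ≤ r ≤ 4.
2

Explanation: C(9,r) is increasing for 0 ≤ r ≤ 4. Stepping up (C(9,r+1) = C(9,r)·(9−r)/(r+1)): C(9,1) = 9, C(9,2) = 36 ✓. So r = 2.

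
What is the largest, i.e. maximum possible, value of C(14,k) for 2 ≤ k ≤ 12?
3,432
C(14,k) is maximised at the centre of the row: C(14,7) = 3,432.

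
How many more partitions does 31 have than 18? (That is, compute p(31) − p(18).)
6,457

Pentagonal recurrence p(n) = p(n−1) + p(n−2) − p(n−5) − p(n−7) + …: p(31) = p(30) + p(29) − p(26) − p(24) + p(19) + p(16) − p(9) − p(5) = 5,604 + 4,565 − 2,436 − 1,575 + 490 + 231 − 30 − 7 = 6,842.
p(18) = p(17) + p(16) − p(13) − p(11) + p(6) + p(3) = 297 + 231 − 101 − 56 + 11 + 3 = 385.
Difference = 6,842 − 385 = 6,457.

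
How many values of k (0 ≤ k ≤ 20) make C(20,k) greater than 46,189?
7
Row 20 is unimodal and symmetric about k=20/2. C(20,6)=38,760 ≤ 46,189; C(20,7)=77,520 > 46,189; by symmetry C(20,k) > 46,189 for k = 7..13. That's 13 - 7 + 1 = 7 values.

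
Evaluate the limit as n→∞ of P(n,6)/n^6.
P(n,6) = n(n-1)···(n-5) ≈ n^6 for large n. Limit = 1.
Final answer: 1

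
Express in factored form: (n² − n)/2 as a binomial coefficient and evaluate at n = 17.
(n² − n)/2 = n(n−1)/2 = C(n,2). At n = 17: C(17,2) = 136.
Final answer: C(n,2); C(17,2) = 136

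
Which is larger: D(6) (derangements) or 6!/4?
D(6)

Working:
D(6) = (6-1)·[D(5) + D(4)] = 5·[44 + 9] = 265; 6!/4 = 720/4 = 180.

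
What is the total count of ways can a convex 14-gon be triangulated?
Using the Catalan number formula: C_n = C(2n, n) / (n+1)
C_12 = C(24, 12) / (12+1)
     = 2704156 / 13
     = 208,012

Answer: 208,012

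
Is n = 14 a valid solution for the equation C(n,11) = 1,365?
No

Explanation: C(14,11) = 14·13·12·11·10·9·8·7·6·5·4/11! = 14,529,715,200/39,916,800 = 364, which does not equal 1,365.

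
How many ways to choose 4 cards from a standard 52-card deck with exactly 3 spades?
13 spades and 39 non-spades: C(13,3) × C(39,1) = 286 × 39 = 11,154.

Answer: 11,154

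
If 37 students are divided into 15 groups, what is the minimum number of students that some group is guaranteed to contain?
3

Reasoning: Pigeonhole: ⌈37/15⌉ = 3.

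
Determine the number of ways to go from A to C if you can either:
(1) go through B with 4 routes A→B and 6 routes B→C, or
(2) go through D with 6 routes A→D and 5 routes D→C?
Route via B: 4×6=24. Route via D: 6×5=30. Total: 54.

Answer: 54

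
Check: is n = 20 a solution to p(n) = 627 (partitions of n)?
Pentagonal recurrence p(n) = p(n−1) + p(n−2) − p(n−5) − p(n−7) + …: p(20) = p(19) + p(18) − p(15) − p(13) + p(8) + p(5) = 490 + 385 − 176 − 101 + 22 + 7 = 627, which equals 627.

Answer: Yes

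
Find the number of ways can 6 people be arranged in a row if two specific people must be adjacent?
Treat pair as unit: (6-1)! arrangements × 2 internal orders = 240.
Final answer: 240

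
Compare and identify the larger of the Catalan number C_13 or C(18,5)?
C_13

Solution: C_13 = C(26,13)/(13+1) = 10,400,600/14 = 742,900; C(18,5) = 8,568.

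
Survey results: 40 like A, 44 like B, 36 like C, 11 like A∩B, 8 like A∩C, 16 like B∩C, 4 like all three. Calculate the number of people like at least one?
|A∪B∪C| = 40+44+36-11-8-16+4 = 89.

Answer: 89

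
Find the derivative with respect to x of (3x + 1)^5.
Chain rule: 5(3x+1)^{4} × 3 = 15(3x+1)^{4}.
Final answer: 15(3x + 1)^4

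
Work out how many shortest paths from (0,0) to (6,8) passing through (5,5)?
1,008

Solution: To (5,5): C(10,5)=252. From there: C(4,1)=4. Total: 1,008.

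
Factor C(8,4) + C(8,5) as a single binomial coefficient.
C(9,5)

By Pascal's identity: C(8,4) + C(8,5) = C(9,5) = 126.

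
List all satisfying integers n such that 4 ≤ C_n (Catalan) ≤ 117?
3, 4, 5

Working:
C_2=2; C_3=5; C_4=14; C_5=42; C_6=132. So valid n = 3, 4, 5.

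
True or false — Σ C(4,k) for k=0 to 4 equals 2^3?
False

Explanation: Binomial theorem: Σ C(4,k) = (1+1)^4 = 2^4 = 16; RHS 2^3 = 8.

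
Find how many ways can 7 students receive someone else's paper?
1,854

Explanation: Using D(n) = (n-1)[D(n-1) + D(n-2)]:
D(7) = (7-1) × [D(6) + D(5)]
      = 6 × [265 + 44]
      = 6 × 309
      = 1,854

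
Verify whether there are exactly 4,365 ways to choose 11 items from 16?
False

Explanation: C(16,11) = 4,368 ≠ 4365.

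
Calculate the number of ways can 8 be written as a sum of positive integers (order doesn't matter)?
22
Pentagonal recurrence p(n) = p(n−1) + p(n−2) − p(n−5) − p(n−7) + …: p(8) = p(7) + p(6) − p(3) − p(1) = 15 + 11 − 3 − 1 = 22.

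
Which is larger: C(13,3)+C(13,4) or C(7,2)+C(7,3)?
C(13,3)+C(13,4)
First=1,001, Second=56.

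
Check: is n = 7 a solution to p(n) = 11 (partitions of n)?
Pentagonal recurrence p(n) = p(n−1) + p(n−2) − p(n−5) − p(n−7) + …: p(7) = p(6) + p(5) − p(2) − p(0) = 11 + 7 − 2 − 1 = 15, which does not equal 11.

Answer: No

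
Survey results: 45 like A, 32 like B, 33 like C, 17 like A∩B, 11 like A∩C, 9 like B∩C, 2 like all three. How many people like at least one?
75

Working:
|A∪B∪C| = 45+32+33-17-11-9+2 = 75.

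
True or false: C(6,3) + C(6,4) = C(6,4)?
Pascal's identity gives C(7,4) = 35, whereas C(6,4) = 15.
Final answer: False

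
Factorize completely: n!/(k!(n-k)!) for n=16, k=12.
This is the binomial coefficient C(16,12) = 1,820.
Final answer: C(16,12) = 1,820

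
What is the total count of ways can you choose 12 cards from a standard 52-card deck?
206,379,406,870

Reasoning: C(52,12) = 206,379,406,870.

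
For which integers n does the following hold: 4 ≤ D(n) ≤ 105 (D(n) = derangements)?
4, 5

Using D(n) = (n−1)[D(n−1) + D(n−2)] with D(1)=0, D(2)=1: D(3)=2; D(4)=9; D(5)=44; D(6)=265. So valid n = 4, 5.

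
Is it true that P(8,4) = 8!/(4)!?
True

Solution: Permutation formula P(n,k) = n!/(n-k)!: 8!/4! = 40,320/24 = 1,680 = P(8,4). The statement holds.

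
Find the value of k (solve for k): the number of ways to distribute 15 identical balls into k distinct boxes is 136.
Stars and bars: the count is C(15+k−1, k−1), increasing in k. k=2: C(16,1) = 16, k=3: C(17,2) = 136 ✓. So k = 3.
Final answer: 3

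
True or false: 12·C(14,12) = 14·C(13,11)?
True

Absorption identity k·C(n,k) = n·C(n-1,k-1). LHS = 12·91 = 1,092; RHS = 14·78 = 1,092.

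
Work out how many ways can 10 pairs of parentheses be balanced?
16,796

Solution: Using the Catalan number formula: C_n = C(2n, n) / (n+1)
C_10 = C(20, 10) / (10+1)
     = 184756 / 11
     = 16,796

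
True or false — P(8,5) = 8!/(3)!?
True
Permutation formula P(n,k) = n!/(n-k)!: 8!/3! = 40,320/6 = 6,720 = P(8,5). The statement holds.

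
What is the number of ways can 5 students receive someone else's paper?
Using D(n) = (n-1)[D(n-1) + D(n-2)]:
D(5) = (5-1) × [D(4) + D(3)]
      = 4 × [9 + 2]
      = 4 × 11
      = 44
Final answer: 44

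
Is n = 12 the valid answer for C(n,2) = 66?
Yes

Explanation: C(12,2) = 12·11/2! = 132/2 = 66, which equals 66.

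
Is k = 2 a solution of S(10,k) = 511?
S(10,2) = 2·S(9,2) + S(9,1) = 2·255 + 1 = 511, which equals 511.
Final answer: Yes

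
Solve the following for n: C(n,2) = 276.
C(n,2) = n(n−1)/2! is increasing in n, and n(n−1) = 2!·276 = 552 ≈ (n−0.5)^2 gives n ≈ 24.0. Check: C(22,2) = 231, C(23,2) = 253, C(24,2) = 276 ✓. So n = 24.

Answer: 24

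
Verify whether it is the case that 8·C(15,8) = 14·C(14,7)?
False

Working:
Absorption identity k·C(n,k) = n·C(n-1,k-1). LHS = 8·6435 = 51,480; RHS = 14·3432 = 48,048.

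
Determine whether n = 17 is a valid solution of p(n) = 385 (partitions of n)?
No

Explanation: Pentagonal recurrence p(n) = p(n−1) + p(n−2) − p(n−5) − p(n−7) + …: p(17) = p(16) + p(15) − p(12) − p(10) + p(5) + p(2) = 231 + 176 − 77 − 42 + 7 + 2 = 297, which does not equal 385.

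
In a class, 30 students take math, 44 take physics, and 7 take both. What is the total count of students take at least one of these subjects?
67

Explanation: |A∪B| = |A|+|B|-|A∩B| = 30+44-7 = 67.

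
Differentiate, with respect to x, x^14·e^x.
(14x^13 + x^14)e^x

Solution: Product rule: d/dx[x^14]·e^x + x^14·d/dx[e^x] = 14x^{13}e^x + x^14e^x.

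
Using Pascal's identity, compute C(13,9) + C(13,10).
C(13,9) + C(13,10) = C(14,10) = 1,001.
Final answer: 1,001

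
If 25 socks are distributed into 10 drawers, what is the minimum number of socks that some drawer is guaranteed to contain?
3

Solution: Pigeonhole: ⌈25/10⌉ = 3.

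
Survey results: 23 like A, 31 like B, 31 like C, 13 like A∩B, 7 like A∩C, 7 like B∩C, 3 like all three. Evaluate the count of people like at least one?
61

|A∪B∪C| = 23+31+31-13-7-7+3 = 61.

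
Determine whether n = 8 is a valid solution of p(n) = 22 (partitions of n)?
Yes

Solution: Pentagonal recurrence p(n) = p(n−1) + p(n−2) − p(n−5) − p(n−7) + …: p(8) = p(7) + p(6) − p(3) − p(1) = 15 + 11 − 3 − 1 = 22, which equals 22.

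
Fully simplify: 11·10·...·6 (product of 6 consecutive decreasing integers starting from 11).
This is P(11,6) = 11!/(5)! = 332,640.

Answer: 332,640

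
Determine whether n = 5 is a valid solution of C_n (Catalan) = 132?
No

Working:
C_5 = C(10,5)/(5+1) = 252/6 = 42, which does not equal 132.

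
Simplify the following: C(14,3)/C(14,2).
C(n,k+1)/C(n,k) = (n−k)/(k+1). Here (14−2)/(2+1) = 12/3 = 4.

Answer: 4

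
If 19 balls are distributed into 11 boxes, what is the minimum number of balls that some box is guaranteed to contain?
2

Solution: Pigeonhole: ⌈19/11⌉ = 2.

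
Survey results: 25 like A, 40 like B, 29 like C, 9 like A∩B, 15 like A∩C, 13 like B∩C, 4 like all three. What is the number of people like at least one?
61

Solution: |A∪B∪C| = 25+40+29-9-15-13+4 = 61.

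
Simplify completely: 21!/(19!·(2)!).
This is C(21,19) = 210.

Answer: 210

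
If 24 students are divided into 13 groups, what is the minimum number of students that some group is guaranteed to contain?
Pigeonhole: ⌈24/13⌉ = 2.

Answer: 2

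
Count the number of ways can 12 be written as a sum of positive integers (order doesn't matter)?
Pentagonal recurrence p(n) = p(n−1) + p(n−2) − p(n−5) − p(n−7) + …: p(12) = p(11) + p(10) − p(7) − p(5) + p(0) = 56 + 42 − 15 − 7 + 1 = 77.
Final answer: 77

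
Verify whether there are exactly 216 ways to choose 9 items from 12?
C(12,9) = 220 ≠ 216.
Final answer: False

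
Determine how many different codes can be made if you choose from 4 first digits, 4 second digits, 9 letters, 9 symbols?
1,296

Solution: By the multiplication principle: 4 × 4 × 9 × 9 = 1,296.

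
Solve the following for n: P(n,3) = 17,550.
27

Reasoning: P(n,3) = n(n−1)(n−2) is increasing in n; n(n−1)(n−2) ≈ (n−1)^3 = 17,550 gives n ≈ 27.0. Check: P(25,3) = 13,800, P(26,3) = 15,600, P(27,3) = 17,550 ✓. So n = 27.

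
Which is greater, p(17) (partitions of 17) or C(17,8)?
C(17,8)

Reasoning: Pentagonal recurrence p(n) = p(n−1) + p(n−2) − p(n−5) − p(n−7) + …: p(17) = p(16) + p(15) − p(12) − p(10) + p(5) + p(2) = 231 + 176 − 77 − 42 + 7 + 2 = 297; C(17,8) = 24,310.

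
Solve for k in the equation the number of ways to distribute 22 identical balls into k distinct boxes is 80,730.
6

Solution: Stars and bars: the count is C(22+k−1, k−1), increasing in k. k=4: C(25,3) = 2,300, k=5: C(26,4) = 14,950, k=6: C(27,5) = 80,730 ✓. So k = 6.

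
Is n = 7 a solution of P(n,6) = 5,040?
Yes

Working:
P(7,6) = 7·6·5·4·3·2 = 5,040, which equals 5,040.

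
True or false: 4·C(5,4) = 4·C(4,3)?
False

Reasoning: Absorption identity k·C(n,k) = n·C(n-1,k-1). LHS = 4·5 = 20; RHS = 4·4 = 16.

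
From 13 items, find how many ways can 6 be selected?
1,716

Working:
C(13,6) = 13! / (6! × (13-6)!)
         = 13! / (6! × 7!)
         = 1,716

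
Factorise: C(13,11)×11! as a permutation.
C(13,11)×11! = [13!/(11!(2)!)]×11! = 13!/(2)! = P(13,11) = 3,113,510,400.

Answer: P(13,11)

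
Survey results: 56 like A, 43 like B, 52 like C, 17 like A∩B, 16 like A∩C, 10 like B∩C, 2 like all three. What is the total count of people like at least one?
110

Explanation: |A∪B∪C| = 56+43+52-17-16-10+2 = 110.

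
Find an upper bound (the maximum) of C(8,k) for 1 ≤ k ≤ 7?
C(8,k) is maximised at the centre of the row: C(8,4) = 70.
Final answer: 70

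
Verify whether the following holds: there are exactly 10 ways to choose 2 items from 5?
C(5,2) = 10.

Answer: True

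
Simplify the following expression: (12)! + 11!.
518,918,400
(12)! + 11! = (12)·11! + 11! = (12+1)·11! = 13·11! = 518,918,400.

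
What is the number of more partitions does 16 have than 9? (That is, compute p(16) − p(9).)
Pentagonal recurrence p(n) = p(n−1) + p(n−2) − p(n−5) − p(n−7) + …: p(16) = p(15) + p(14) − p(11) − p(9) + p(4) + p(1) = 176 + 135 − 56 − 30 + 5 + 1 = 231.
p(9) = p(8) + p(7) − p(4) − p(2) = 22 + 15 − 5 − 2 = 30.
Difference = 231 − 30 = 201.

Answer: 201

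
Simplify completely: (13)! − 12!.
(13)! − 12! = (13)·12! − 12! = (13−1)·12! = 12·12! = 5,748,019,200.

Answer: 5,748,019,200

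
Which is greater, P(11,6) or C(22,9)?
C(22,9)

Explanation: P(11,6)=332,640, C(22,9)=497,420.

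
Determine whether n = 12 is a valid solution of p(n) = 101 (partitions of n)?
No

Explanation: Pentagonal recurrence p(n) = p(n−1) + p(n−2) − p(n−5) − p(n−7) + …: p(12) = p(11) + p(10) − p(7) − p(5) + p(0) = 56 + 42 − 15 − 7 + 1 = 77, which does not equal 101.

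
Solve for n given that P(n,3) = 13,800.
P(n,3) = n(n−1)(n−2) is increasing in n; n(n−1)(n−2) ≈ (n−1)^3 = 13,800 gives n ≈ 25.0. Check: P(23,3) = 10,626, P(24,3) = 12,144, P(25,3) = 13,800 ✓. So n = 25.
Final answer: 25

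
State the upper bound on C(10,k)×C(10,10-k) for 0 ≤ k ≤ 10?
63,504

Solution: C(10,k)·C(10,10-k) = C(10,k)², maximised at the centre k = 5: C(10,5)² = 63,504.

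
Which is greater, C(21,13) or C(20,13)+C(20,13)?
C(21,13)

Solution: C(21,13)=203,490; C(20,13)+C(20,13)=77,520+77,520=155,040.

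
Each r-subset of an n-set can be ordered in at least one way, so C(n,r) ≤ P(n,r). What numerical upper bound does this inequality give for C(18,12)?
8,892,185,702,400

Reasoning: P(18,12) = 18·17·16·15·14·13·12·11·10·9·8·7 = 8,892,185,702,400, so C(18,12) ≤ 8,892,185,702,400. (The bound is loose by a factor of 12! = 479,001,600: C(18,12) = 8,892,185,702,400/479,001,600 = 18,564.)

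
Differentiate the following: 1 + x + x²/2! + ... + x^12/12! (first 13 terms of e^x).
Differentiating term by term gives the first 12 terms of e^x.

Answer: 1 + x + x²/2! + ... + x^11/11!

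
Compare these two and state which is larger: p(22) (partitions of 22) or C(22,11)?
C(22,11)

Pentagonal recurrence p(n) = p(n−1) + p(n−2) − p(n−5) − p(n−7) + …: p(22) = p(21) + p(20) − p(17) − p(15) + p(10) + p(7) − p(0) = 792 + 627 − 297 − 176 + 42 + 15 − 1 = 1,002; C(22,11) = 705,432.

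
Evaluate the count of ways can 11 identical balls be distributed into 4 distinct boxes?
364

Solution: C(11+4-1, 4-1) = C(14, 3) = 364.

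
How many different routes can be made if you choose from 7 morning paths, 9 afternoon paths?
63

Solution: By the multiplication principle: 7 × 9 = 63.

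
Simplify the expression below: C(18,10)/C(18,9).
9/10

Reasoning: C(n,k+1)/C(n,k) = (n−k)/(k+1). Here (18−9)/(9+1) = 9/10 = 9/10.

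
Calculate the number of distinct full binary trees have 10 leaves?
4,862
Using the Catalan number formula: C_n = C(2n, n) / (n+1)
C_9 = C(18, 9) / (9+1)
     = 48620 / 10
     = 4,862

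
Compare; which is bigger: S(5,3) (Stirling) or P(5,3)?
P(5,3)

S(5,3) = 3·S(4,3) + S(4,2) = 3·6 + 7 = 25; P(5,3) = 60.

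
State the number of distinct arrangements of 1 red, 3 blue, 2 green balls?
Multinomial: 6!/(1! × 3! × 2!) = 60.
Final answer: 60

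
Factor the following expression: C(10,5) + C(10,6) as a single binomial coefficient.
C(11,6)

Reasoning: By Pascal's identity: C(10,5) + C(10,6) = C(11,6) = 462.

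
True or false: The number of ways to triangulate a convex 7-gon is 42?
True

Triangulations of a convex 7-gon are counted by the Catalan number C_5: C_5 = C(10,5)/(5+1) = 252/6 = 42.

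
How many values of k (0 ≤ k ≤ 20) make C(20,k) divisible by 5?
Checking C(20,k) mod 5 for k = 0..20: divisible at k = 1, 2, 3, 4, 6, 7, 8, 9, 11, 12, 13, 14, 16, 17, 18, 19. That's 16 values.
Final answer: 16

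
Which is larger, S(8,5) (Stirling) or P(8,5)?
P(8,5)
S(8,5) = 5·S(7,5) + S(7,4) = 5·140 + 350 = 1,050; P(8,5) = 6,720.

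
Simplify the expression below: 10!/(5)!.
30,240

Solution: This equals 10×9×...×6 = 30,240.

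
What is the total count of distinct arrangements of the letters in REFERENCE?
Word has 9 letters (R=2, E=4, F=1, N=1, C=1). Arrangements: 9!/Π(k!) = 7,560.

Answer: 7,560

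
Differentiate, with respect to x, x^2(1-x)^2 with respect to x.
2x^1(1-x)^2 - 2x^2(1-x)^1

Product rule: 2x^{1}(1-x)^{2} + x^2·(-2)(1-x)^{1}.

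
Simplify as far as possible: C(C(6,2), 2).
C(6,2) = 15, then C(15, 2) = 105.

Answer: 105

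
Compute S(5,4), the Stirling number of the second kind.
10

Reasoning: Using the Stirling recurrence: S(n,k) = k·S(n-1,k) + S(n-1,k-1)
S(5,4) = 4·S(4,4) + S(4,3)
         = 4·1 + 6
         = 4 + 6
         = 10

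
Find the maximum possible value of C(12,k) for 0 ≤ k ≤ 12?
Maximum at k = 6: C(12,6) = 924.
Final answer: 924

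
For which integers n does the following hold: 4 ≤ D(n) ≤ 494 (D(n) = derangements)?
4, 5, 6

Explanation: Using D(n) = (n−1)[D(n−1) + D(n−2)] with D(1)=0, D(2)=1: D(3)=2; D(4)=9; D(5)=44; D(6)=265; D(7)=1,854. So valid n = 4, 5, 6.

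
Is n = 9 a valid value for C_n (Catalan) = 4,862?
Yes

Reasoning: C_9 = C(18,9)/(9+1) = 48,620/10 = 4,862, which equals 4,862.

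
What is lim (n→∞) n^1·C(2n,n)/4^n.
∞

Solution: C(2n,n) ~ 4^n/√(πn), so n^1·C(2n,n)/4^n ~ n^(1 − 1/2)/√π → ∞.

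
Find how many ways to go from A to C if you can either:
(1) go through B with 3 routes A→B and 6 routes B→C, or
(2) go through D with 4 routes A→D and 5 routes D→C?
38
Route via B: 3×6=18. Route via D: 4×5=20. Total: 38.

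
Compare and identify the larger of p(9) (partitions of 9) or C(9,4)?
C(9,4)

Reasoning: Pentagonal recurrence p(n) = p(n−1) + p(n−2) − p(n−5) − p(n−7) + …: p(9) = p(8) + p(7) − p(4) − p(2) = 22 + 15 − 5 − 2 = 30; C(9,4) = 126.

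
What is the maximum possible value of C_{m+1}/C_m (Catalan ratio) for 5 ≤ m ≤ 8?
17/5
C_{m+1}/C_m = 2(2m+1)/(m+2), which increases with m. Maximum at m = 8: 2·17/10 = 17/5.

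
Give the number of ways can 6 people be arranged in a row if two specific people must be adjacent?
Treat pair as unit: (6-1)! arrangements × 2 internal orders = 240.

Answer: 240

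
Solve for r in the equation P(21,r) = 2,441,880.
5

Explanation: P(21,r) = 21·20·…·(21−r+1), a product of r factors. Multiplying down from 21: 21 = 21; 21·20 = 420; 21·20·19 = 7,980; 21·20·19·18 = 143,640; 21·20·19·18·17 = 2,441,880 ✓ (5 factors). So r = 5.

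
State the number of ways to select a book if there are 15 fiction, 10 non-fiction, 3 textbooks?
28

Solution: By the addition principle: 15 + 10 + 3 = 28.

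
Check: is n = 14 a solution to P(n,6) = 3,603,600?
No

P(14,6) = 14·13·12·11·10·9 = 2,162,160, which does not equal 3,603,600.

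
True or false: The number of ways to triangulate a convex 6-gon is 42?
False
Triangulations of a convex 6-gon are counted by the Catalan number C_4: C_4 = C(8,4)/(4+1) = 70/5 = 14.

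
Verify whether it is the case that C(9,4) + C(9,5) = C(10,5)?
True

Pascal's identity: LHS = 126 + 126 = 252; RHS = C(10,5) = 252. Both sides agree, so the statement holds.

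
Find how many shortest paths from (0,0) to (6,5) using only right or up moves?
462

Explanation: Choose 6 rights from 11 moves: C(11,6) = 462.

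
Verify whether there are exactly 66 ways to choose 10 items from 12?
True

C(12,10) = 66.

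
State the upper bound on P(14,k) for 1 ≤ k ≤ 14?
P(14,k) increases in k, so maximum at k = 14: 14! = 87,178,291,200.
Final answer: 87,178,291,200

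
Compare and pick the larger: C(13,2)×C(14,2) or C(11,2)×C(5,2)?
C(13,2)×C(14,2)=7,098, C(11,2)×C(5,2)=550.
Final answer: C(13,2)×C(14,2)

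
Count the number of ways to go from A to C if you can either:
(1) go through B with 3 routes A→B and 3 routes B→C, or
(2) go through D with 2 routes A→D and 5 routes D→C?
Route via B: 3×3=9. Route via D: 2×5=10. Total: 19.

Answer: 19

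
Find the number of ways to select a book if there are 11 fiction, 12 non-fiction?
23

Solution: By the addition principle: 11 + 12 = 23.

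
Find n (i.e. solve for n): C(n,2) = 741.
C(n,2) = n(n−1)/2! is increasing in n, and n(n−1) = 2!·741 = 1,482 ≈ (n−0.5)^2 gives n ≈ 39.0. Check: C(37,2) = 666, C(38,2) = 703, C(39,2) = 741 ✓. So n = 39.
Final answer: 39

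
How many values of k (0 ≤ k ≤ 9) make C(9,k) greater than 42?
Row 9 is unimodal and symmetric about k=9/2. C(9,2)=36 ≤ 42; C(9,3)=84 > 42; by symmetry C(9,k) > 42 for k = 3..6. That's 6 - 3 + 1 = 4 values.

Answer: 4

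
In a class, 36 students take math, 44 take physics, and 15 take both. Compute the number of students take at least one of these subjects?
65

|A∪B| = |A|+|B|-|A∩B| = 36+44-15 = 65.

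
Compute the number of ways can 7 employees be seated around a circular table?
720
Circular arrangements: (7-1)! = 720.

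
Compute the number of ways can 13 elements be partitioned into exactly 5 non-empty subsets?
7,508,501

Solution: This equals S(13,5), the Stirling number of the 2nd kind.
Using the Stirling recurrence: S(n,k) = k·S(n-1,k) + S(n-1,k-1)
S(13,5) = 5·S(12,5) + S(12,4)
         = 5·1379400 + 611501
         = 6897000 + 611501
         = 7,508,501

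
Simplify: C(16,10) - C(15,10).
5,005
C(16,10) - C(15,10) = C(15,9) = 5,005.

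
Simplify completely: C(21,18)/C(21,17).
2/9
C(n,k+1)/C(n,k) = (n−k)/(k+1). Here (21−17)/(17+1) = 4/18 = 2/9.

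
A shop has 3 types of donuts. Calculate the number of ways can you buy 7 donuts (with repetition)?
36

Solution: Stars and bars: C(7+3-1, 7) = C(9, 7) = 36.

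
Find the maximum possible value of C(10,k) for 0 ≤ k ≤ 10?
252

Maximum at k = 5: C(10,5) = 252.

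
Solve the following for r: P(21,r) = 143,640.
P(21,r) = 21·20·…·(21−r+1), a product of r factors. Multiplying down from 21: 21 = 21; 21·20 = 420; 21·20·19 = 7,980; 21·20·19·18 = 143,640 ✓ (4 factors). So r = 4.

Answer: 4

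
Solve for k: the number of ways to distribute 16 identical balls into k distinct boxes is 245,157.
8

Stars and bars: the count is C(16+k−1, k−1), increasing in k. k=6: C(21,5) = 20,349, k=7: C(22,6) = 74,613, k=8: C(23,7) = 245,157 ✓. So k = 8.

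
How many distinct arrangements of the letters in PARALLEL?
3,360
Word has 8 letters (P=1, A=2, R=1, L=3, E=1). Arrangements: 8!/Π(k!) = 3,360.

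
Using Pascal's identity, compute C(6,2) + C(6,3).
35

Explanation: C(6,2) + C(6,3) = C(7,3) = 35.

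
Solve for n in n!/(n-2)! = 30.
n!/(n-2)! = n×(n-1), a product of 2 consecutive integers ≈ (n−0.5)^2. 30^(1/2) + 0.5 ≈ 6.0; check n = 6: 6×5 = 30 ✓. So n = 6.

Answer: 6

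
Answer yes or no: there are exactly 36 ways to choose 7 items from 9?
C(9,7) = 36.

Answer: Yes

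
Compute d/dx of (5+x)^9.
9(5+x)^8

Reasoning: Using the power rule: d/dx (5+x)^9 = 9(5+x)^{8}.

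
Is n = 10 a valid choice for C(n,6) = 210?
Yes

Explanation: C(10,6) = 10·9·8·7·6·5/6! = 151,200/720 = 210, which equals 210.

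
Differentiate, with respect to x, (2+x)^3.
Using the power rule: d/dx (2+x)^3 = 3(2+x)^{2}.
Final answer: 3(2+x)^2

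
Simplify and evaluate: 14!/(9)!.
240,240

Solution: This equals 14×13×...×10 = 240,240.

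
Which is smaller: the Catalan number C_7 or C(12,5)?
C_7

C_7 = C(14,7)/(7+1) = 3,432/8 = 429; C(12,5) = 792.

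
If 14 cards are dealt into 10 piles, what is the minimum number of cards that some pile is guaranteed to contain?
2

Pigeonhole: ⌈14/10⌉ = 2.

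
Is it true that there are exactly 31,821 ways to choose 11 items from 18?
False
C(18,11) = 31,824 ≠ 31821.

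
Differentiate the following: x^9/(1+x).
(9x^8(1+x) - x^9)/(1+x)²
Quotient rule: [9x^{8}(1+x) - x^9]/(1+x)².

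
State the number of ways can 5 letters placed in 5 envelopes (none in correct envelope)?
44

Explanation: Using D(n) = (n-1)[D(n-1) + D(n-2)]:
D(5) = (5-1) × [D(4) + D(3)]
      = 4 × [9 + 2]
      = 4 × 11
      = 44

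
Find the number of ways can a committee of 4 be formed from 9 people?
C(9,4) = 9! / (4! × (9-4)!)
         = 9! / (4! × 5!)
         = 126

Answer: 126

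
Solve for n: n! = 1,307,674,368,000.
15

n! is strictly increasing. 13! = 6,227,020,800, 14! = 87,178,291,200, 15! = 1,307,674,368,000 ✓. So n = 15.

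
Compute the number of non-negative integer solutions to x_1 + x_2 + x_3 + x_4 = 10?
286

Solution: C(10+4-1, 4-1) = 286.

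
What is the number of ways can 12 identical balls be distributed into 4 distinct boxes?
455
C(12+4-1, 4-1) = C(15, 3) = 455.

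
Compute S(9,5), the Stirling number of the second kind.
6,951

Working:
Using the Stirling recurrence: S(n,k) = k·S(n-1,k) + S(n-1,k-1)
S(9,5) = 5·S(8,5) + S(8,4)
         = 5·1050 + 1701
         = 5250 + 1701
         = 6,951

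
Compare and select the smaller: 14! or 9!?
14!=87,178,291,200, 9!=362,880. 14! > 9!.

Answer: 9!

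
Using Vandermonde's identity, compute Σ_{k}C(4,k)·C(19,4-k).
8,855

= C(4+19,4) = C(23,4) = 8,855.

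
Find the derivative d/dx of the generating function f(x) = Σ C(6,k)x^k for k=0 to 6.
Σ k·C(6,k)x^(k-1) for k=1 to 6

Term-by-term differentiation gives Σ k·C(6,k)x^{k-1} for k=1 to 6.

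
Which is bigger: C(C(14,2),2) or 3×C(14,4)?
C(C(14,2),2)

C(C(14,2),2)=4,095, 3×C(14,4)=3,003.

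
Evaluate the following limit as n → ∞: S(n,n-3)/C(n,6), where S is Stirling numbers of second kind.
15

Reasoning: The leading term of S(n,n-3) as a polynomial in n is (5)!!·C(n,6), so the ratio → (5)!! = 15.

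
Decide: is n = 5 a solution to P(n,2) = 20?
P(5,2) = 5·4 = 20, which equals 20.
Final answer: Yes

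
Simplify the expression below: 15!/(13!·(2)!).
105

Working:
This is C(15,13) = 105.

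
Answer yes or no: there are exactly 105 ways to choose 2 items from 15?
Yes

Reasoning: C(15,2) = 105.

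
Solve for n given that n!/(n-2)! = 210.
15
n!/(n-2)! = n×(n-1), a product of 2 consecutive integers ≈ (n−0.5)^2. 210^(1/2) + 0.5 ≈ 15.0; check n = 15: 15×14 = 210 ✓. So n = 15.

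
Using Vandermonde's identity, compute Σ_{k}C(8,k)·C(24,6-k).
906,192
= C(8+24,6) = C(32,6) = 906,192.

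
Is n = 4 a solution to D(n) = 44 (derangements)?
No

Solution: D(4) = (4-1)·[D(3) + D(2)] = 3·[2 + 1] = 9, which does not equal 44.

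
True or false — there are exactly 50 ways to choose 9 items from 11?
False

Solution: C(11,9) = 55 ≠ 50.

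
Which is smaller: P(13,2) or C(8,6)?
P(13,2)=156, C(8,6)=28.
Final answer: C(8,6)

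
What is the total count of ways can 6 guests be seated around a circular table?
120

Working:
Circular arrangements: (6-1)! = 120.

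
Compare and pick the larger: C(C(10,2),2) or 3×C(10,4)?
C(C(10,2),2)

Working:
C(C(10,2),2)=990, 3×C(10,4)=630.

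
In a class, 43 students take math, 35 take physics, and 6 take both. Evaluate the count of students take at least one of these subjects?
72

Reasoning: |A∪B| = |A|+|B|-|A∩B| = 43+35-6 = 72.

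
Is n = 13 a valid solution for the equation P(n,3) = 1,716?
Yes

Solution: P(13,3) = 13·12·11 = 1,716, which equals 1,716.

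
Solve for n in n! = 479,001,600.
n! is strictly increasing. 10! = 3,628,800, 11! = 39,916,800, 12! = 479,001,600 ✓. So n = 12.
Final answer: 12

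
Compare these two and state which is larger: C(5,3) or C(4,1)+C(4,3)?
C(5,3)
C(5,3)=10; C(4,1)+C(4,3)=4+4=8.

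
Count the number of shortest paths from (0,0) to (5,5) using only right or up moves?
252

Explanation: Choose 5 rights from 10 moves: C(10,5) = 252.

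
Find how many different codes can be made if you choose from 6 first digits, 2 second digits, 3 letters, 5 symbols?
180
By the multiplication principle: 6 × 2 × 3 × 5 = 180.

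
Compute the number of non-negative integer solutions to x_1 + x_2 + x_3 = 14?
120

Explanation: C(14+3-1, 3-1) = 120.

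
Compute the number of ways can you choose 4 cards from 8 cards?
70

Explanation: C(8,4) = 8! / (4! × (8-4)!)
         = 8! / (4! × 4!)
         = 70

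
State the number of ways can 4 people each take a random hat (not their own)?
9

Reasoning: Using D(n) = (n-1)[D(n-1) + D(n-2)]:
D(4) = (4-1) × [D(3) + D(2)]
      = 3 × [2 + 1]
      = 3 × 3
      = 9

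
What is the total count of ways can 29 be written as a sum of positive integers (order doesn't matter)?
4,565
Pentagonal recurrence p(n) = p(n−1) + p(n−2) − p(n−5) − p(n−7) + …: p(29) = p(28) + p(27) − p(24) − p(22) + p(17) + p(14) − p(7) − p(3) = 3,718 + 3,010 − 1,575 − 1,002 + 297 + 135 − 15 − 3 = 4,565.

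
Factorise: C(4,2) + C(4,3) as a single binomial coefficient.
By Pascal's identity: C(4,2) + C(4,3) = C(5,3) = 10.

Answer: C(5,3)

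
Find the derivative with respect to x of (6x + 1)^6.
36(6x + 1)^5

Working:
Chain rule: 6(6x+1)^{5} × 6 = 36(6x+1)^{5}.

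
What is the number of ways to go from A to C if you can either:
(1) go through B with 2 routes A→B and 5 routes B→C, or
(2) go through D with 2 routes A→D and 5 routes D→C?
20

Reasoning: Route via B: 2×5=10. Route via D: 2×5=10. Total: 20.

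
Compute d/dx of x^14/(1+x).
Quotient rule: [14x^{13}(1+x) - x^14]/(1+x)².

Answer: (14x^13(1+x) - x^14)/(1+x)²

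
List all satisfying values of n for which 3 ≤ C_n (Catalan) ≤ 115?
3, 4, 5

Explanation: C_2=2; C_3=5; C_4=14; C_5=42; C_6=132. So valid n = 3, 4, 5.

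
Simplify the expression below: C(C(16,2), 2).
7,140

Explanation: C(16,2) = 120, then C(120, 2) = 7,140.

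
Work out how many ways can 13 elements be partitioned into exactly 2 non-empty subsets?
4,095

This equals S(13,2), the Stirling number of the 2nd kind.
Using the Stirling recurrence: S(n,k) = k·S(n-1,k) + S(n-1,k-1)
S(13,2) = 2·S(12,2) + S(12,1)
         = 2·2047 + 1
         = 4094 + 1
         = 4,095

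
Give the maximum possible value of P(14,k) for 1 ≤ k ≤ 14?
87,178,291,200

Solution: P(14,k) increases in k, so maximum at k = 14: 14! = 87,178,291,200.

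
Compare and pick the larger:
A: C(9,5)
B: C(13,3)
B

Reasoning: A=C(9,5)=126, B=C(13,3)=286.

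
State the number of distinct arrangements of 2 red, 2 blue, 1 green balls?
30

Reasoning: Multinomial: 5!/(2! × 2! × 1!) = 30.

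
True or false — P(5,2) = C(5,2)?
False

Reasoning: P(5,2) = 20 but C(5,2) = 10; they differ by a factor of 2! = 2, so the statement does not hold.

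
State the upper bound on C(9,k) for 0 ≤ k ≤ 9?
Maximum at k = 4 or k = 5: C(9,4) = 126.

Answer: 126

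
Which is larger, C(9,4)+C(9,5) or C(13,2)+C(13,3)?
C(13,2)+C(13,3)

First=252, Second=364.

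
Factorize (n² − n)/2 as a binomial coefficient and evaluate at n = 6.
(n² − n)/2 = n(n−1)/2 = C(n,2). At n = 6: C(6,2) = 15.

Answer: C(n,2); C(6,2) = 15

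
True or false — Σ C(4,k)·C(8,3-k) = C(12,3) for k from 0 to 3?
True

Explanation: Vandermonde's identity gives C(12,3) = 220; RHS C(12,3) = 220.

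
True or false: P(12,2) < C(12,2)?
False

Reasoning: P(12,2) = 132 and C(12,2) = 66; P(n,r) = r! × C(n,r) so P > C whenever r ≥ 2.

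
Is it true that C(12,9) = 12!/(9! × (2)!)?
False

Reasoning: The correct denominator is 9!×3!, giving C(12,9) = 220; the stated RHS is 12!/(9!×2!) = 660 ≠ 220, so the statement does not hold.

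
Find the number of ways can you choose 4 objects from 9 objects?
126

Solution: C(9,4) = 9! / (4! × (9-4)!)
         = 9! / (4! × 5!)
         = 126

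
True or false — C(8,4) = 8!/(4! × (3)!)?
False

Reasoning: The correct denominator is 4!×4!, giving C(8,4) = 70; the stated RHS is 8!/(4!×3!) = 280 ≠ 70, so the statement does not hold.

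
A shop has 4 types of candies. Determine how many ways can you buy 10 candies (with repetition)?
286

Working:
Stars and bars: C(10+4-1, 10) = C(13, 10) = 286.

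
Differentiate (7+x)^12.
12(7+x)^11

Working:
Using the power rule: d/dx (7+x)^12 = 12(7+x)^{11}.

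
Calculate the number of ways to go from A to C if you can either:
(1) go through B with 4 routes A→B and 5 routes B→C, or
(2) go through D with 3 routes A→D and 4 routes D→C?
32

Solution: Route via B: 4×5=20. Route via D: 3×4=12. Total: 32.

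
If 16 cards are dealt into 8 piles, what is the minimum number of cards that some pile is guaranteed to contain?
2

Pigeonhole: ⌈16/8⌉ = 2.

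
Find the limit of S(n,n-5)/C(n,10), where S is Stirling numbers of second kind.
945

Explanation: The leading term of S(n,n-5) as a polynomial in n is (9)!!·C(n,10), so the ratio → (9)!! = 945.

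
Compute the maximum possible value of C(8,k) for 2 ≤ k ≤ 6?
70

Reasoning: C(8,k) is maximised at the centre of the row: C(8,4) = 70.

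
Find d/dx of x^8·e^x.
Product rule: d/dx[x^8]·e^x + x^8·d/dx[e^x] = 8x^{7}e^x + x^8e^x.

Answer: (8x^7 + x^8)e^x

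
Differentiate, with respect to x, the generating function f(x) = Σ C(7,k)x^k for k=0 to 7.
Σ k·C(7,k)x^(k-1) for k=1 to 7

Explanation: Term-by-term differentiation gives Σ k·C(7,k)x^{k-1} for k=1 to 7.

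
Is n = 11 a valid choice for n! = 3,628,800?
No

Working:
11! = 11·10! = 11·3,628,800 = 39,916,800, which does not equal 3,628,800.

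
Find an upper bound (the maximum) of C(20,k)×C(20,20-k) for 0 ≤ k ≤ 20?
C(20,k)·C(20,20-k) = C(20,k)², maximised at the centre k = 10: C(20,10)² = 34,134,779,536.
Final answer: 34,134,779,536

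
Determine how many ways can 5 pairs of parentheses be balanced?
42

Using the Catalan number formula: C_n = C(2n, n) / (n+1)
C_5 = C(10, 5) / (5+1)
     = 252 / 6
     = 42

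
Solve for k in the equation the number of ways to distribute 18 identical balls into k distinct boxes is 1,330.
4

Stars and bars: the count is C(18+k−1, k−1), increasing in k. k=2: C(19,1) = 19, k=3: C(20,2) = 190, k=4: C(21,3) = 1,330 ✓. So k = 4.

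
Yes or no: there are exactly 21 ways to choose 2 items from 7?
C(7,2) = 21.
Final answer: Yes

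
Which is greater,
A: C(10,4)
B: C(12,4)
B

Reasoning: A=C(10,4)=210, B=C(12,4)=495.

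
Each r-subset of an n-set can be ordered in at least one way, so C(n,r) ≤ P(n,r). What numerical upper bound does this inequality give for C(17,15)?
177,843,714,048,000

P(17,15) = 17·16·15·14·13·12·11·10·9·8·7·6·5·4·3 = 177,843,714,048,000, so C(17,15) ≤ 177,843,714,048,000. (The bound is loose by a factor of 15! = 1,307,674,368,000: C(17,15) = 177,843,714,048,000/1,307,674,368,000 = 136.)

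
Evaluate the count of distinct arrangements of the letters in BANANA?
60

Word has 6 letters (B=1, A=3, N=2). Arrangements: 6!/Π(k!) = 60.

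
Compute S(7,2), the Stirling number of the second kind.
63

Working:
Using the Stirling recurrence: S(n,k) = k·S(n-1,k) + S(n-1,k-1)
S(7,2) = 2·S(6,2) + S(6,1)
         = 2·31 + 1
         = 62 + 1
         = 63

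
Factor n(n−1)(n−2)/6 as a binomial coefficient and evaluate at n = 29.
C(n,3); C(29,3) = 3,654
n(n−1)(n−2)/6 = n!/(3!(n−3)!) = C(n,3). At n = 29: C(29,3) = 3,654.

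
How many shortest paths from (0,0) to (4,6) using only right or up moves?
210

Explanation: Choose 4 rights from 10 moves: C(10,4) = 210.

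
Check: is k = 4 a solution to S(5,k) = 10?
Yes

Reasoning: S(5,4) = 4·S(4,4) + S(4,3) = 4·1 + 6 = 10, which equals 10.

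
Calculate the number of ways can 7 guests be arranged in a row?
Arrangements of 7 distinct objects: 7! = 5,040.

Answer: 5,040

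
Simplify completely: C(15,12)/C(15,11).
C(n,k+1)/C(n,k) = (n−k)/(k+1). Here (15−11)/(11+1) = 4/12 = 1/3.

Answer: 1/3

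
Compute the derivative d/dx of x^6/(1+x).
(6x^5(1+x) - x^6)/(1+x)²

Quotient rule: [6x^{5}(1+x) - x^6]/(1+x)².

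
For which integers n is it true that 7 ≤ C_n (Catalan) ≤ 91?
C_3=5; C_4=14; C_5=42; C_6=132. So valid n = 4, 5.
Final answer: 4, 5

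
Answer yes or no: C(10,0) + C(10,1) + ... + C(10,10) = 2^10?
Binomial theorem with x = y = 1: Σ C(10,i) = (1+1)^10 = 2^10 = 1,024. The statement holds.

Answer: Yes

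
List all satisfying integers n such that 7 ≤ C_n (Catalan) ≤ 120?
C_3=5; C_4=14; C_5=42; C_6=132. So valid n = 4, 5.
Final answer: 4, 5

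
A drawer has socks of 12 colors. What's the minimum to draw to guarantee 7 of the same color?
73
Worst case: 6 of each = 72. One more: 73.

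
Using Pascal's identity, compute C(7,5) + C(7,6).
28
C(7,5) + C(7,6) = C(8,6) = 28.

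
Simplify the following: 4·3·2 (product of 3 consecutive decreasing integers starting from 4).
24
This is P(4,3) = 4!/(1)! = 24.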